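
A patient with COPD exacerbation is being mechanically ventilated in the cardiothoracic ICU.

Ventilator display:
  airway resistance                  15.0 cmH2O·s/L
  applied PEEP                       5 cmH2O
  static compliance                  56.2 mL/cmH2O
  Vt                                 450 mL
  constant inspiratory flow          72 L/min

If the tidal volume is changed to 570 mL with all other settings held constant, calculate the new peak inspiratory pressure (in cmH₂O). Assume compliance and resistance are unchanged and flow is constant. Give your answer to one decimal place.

Flow: 72 L/min ÷ 60 = 1.2 L/s.
PIP = Vt/C + R·V̇ + PEEP (constant-flow equation of motion).
Only the elastic term changes: ΔPIP = ΔVt / C = (570 − 450) / 56.2 = 2.135 cmH2O.
Original PIP = 450/56.2 + 15.0×1.2 + 5 = 31.007 cmH2O; new PIP = 31.007 + (2.135) = 33.142 cmH2O.

33.1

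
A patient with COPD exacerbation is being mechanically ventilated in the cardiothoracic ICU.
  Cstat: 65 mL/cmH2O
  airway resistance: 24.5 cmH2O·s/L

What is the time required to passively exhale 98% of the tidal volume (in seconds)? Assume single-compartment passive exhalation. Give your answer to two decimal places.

τ = R × C = 24.5 × 65 mL/cmH2O = 24.5 × 0.065 L/cmH2O = 1.593 s.
Exhaled fraction f = 1 − e^(−t/τ) → t = −τ·ln(1 − f) = −1.593·ln(0.02) = 6.232 s.

6.23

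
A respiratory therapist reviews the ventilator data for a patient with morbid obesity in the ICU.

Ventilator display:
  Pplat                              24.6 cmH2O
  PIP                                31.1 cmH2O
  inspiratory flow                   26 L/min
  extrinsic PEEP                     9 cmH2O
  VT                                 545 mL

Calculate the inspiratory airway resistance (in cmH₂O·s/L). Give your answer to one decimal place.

15.0

Flow: 26 L/min ÷ 60 = 0.4333 L/s.
Raw = (PIP − Pplat) / flow = (31.1 − 24.6) / 0.4333 = 6.5 / 0.4333 = 15.001 cmH2O·s/L.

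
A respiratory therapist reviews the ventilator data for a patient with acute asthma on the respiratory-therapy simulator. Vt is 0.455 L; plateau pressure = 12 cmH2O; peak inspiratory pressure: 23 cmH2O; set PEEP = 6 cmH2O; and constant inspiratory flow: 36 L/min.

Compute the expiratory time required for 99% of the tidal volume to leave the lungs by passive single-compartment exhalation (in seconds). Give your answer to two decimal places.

6.40

Flow: 36 L/min ÷ 60 = 0.6 L/s.
R = (PIP − Pplat)/V̇ = (23 − 12) / 0.6 = 11.0/0.6 = 18.333 cmH2O·s/L.
C = Vt/(Pplat − PEEP) = 455.0 / (12 − 6) = 455.0/6.0 = 75.833 mL/cmH2O.
τ = R × C = 18.333 × 0.07583 L/cmH2O = 1.39 s.
t = −τ·ln(1 − 0.99) = −1.39·ln(0.01) = 6.401 s.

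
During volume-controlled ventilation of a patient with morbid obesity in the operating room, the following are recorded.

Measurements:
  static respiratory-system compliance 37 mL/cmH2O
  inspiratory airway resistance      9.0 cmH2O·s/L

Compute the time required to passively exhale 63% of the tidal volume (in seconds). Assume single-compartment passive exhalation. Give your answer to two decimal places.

τ = R × C = 9.0 × 37 mL/cmH2O = 9.0 × 0.037 L/cmH2O = 0.333 s.
Exhaled fraction f = 1 − e^(−t/τ) → t = −τ·ln(1 − f) = −0.333·ln(0.37) = 0.3311 s.

0.33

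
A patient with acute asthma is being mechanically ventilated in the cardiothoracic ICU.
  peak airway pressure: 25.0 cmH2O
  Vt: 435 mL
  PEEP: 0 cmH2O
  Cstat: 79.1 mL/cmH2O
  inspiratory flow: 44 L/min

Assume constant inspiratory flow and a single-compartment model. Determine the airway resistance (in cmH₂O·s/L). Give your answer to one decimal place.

26.6

Flow: 44 L/min ÷ 60 = 0.7333 L/s.
Equation of motion (constant flow): PIP = Vt/C + R·V̇ + PEEP.
R·V̇ = PIP − Vt/C − PEEP = 25.0 − 435/79.1 − 0 = 25.0 − 5.499 − 0 = 19.501 cmH2O.
R = 19.501 / 0.7333 = 26.593 cmH2O·s/L.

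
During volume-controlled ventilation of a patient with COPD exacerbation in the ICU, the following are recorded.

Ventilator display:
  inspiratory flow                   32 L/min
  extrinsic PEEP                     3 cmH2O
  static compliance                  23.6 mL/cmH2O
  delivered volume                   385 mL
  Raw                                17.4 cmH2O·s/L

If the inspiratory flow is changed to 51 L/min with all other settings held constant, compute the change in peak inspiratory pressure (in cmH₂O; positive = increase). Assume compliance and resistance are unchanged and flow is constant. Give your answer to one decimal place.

5.5

Flow: 32 L/min ÷ 60 = 0.5333 L/s.
New flow: 51 L/min ÷ 60 = 0.85 L/s.
PIP = Vt/C + R·V̇ + PEEP (constant-flow equation of motion).
Only the resistive term changes: ΔPIP = R × ΔV̇ = 17.4 × (0.85 − 0.5333) = 17.4 × 0.3167 = 5.511 cmH2O.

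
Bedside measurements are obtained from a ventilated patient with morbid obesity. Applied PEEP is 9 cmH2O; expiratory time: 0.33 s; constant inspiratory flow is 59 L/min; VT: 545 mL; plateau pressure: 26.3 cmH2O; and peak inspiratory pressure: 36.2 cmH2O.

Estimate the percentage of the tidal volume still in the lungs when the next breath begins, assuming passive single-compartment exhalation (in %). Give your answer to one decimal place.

Flow: 59 L/min ÷ 60 = 0.9833 L/s.
R = (PIP − Pplat)/V̇ = (36.2 − 26.3) / 0.9833 = 9.9/0.9833 = 10.068 cmH2O·s/L.
C = Vt/(Pplat − PEEP) = 545.0 / (26.3 − 9) = 545.0/17.3 = 31.503 mL/cmH2O.
τ = R × C = 10.068 × 0.0315 L/cmH2O = 0.3171 s.
Fraction remaining at end-expiration = e^(−Te/τ) = e^(−0.33/0.3171) = 0.3532 → 35.32%.

35.3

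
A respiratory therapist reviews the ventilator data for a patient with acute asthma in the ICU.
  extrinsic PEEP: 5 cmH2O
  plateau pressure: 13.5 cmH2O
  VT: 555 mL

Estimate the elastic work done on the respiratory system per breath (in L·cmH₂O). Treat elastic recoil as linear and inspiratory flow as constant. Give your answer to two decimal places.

Elastic work ≈ ½ × (Pplat − PEEP) × Vt = 0.5 × (13.5 − 5) × 0.555 L = 0.5 × 8.5 × 0.555 = 2.359 L·cmH2O.

2.36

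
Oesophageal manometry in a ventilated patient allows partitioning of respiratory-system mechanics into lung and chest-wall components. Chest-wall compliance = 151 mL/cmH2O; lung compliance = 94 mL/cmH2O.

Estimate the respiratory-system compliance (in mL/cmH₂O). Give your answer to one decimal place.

Lung and chest wall are elastances in series: 1/Crs = 1/CL + 1/Ccw.
1/Crs = 1/94 + 1/151 = 0.01726.
Crs = 57.937 mL/cmH2O.

57.9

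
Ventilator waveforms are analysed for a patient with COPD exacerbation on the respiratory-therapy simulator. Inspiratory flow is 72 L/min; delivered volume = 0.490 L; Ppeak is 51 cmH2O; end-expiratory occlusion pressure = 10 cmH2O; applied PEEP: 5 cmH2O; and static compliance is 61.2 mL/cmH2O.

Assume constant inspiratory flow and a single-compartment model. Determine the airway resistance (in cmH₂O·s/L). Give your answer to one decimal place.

Flow: 72 L/min ÷ 60 = 1.2 L/s.
Total PEEP = 10 cmH2O (set 5 + intrinsic 5); this is the baseline alveolar pressure.
Equation of motion (constant flow): PIP = Vt/C + R·V̇ + PEEP.
R·V̇ = PIP − Vt/C − PEEP = 51 − 490/61.2 − 10 = 51 − 8.007 − 10 = 32.993 cmH2O.
R = 32.993 / 1.2 = 27.494 cmH2O·s/L.

27.5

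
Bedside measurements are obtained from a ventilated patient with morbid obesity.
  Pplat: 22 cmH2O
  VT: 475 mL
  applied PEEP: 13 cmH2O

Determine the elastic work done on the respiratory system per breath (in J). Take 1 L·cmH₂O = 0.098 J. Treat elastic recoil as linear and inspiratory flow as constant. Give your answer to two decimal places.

0.21

Elastic work ≈ ½ × (Pplat − PEEP) × Vt = 0.5 × (22 − 13) × 0.475 L = 0.5 × 9.0 × 0.475 = 2.138 L·cmH2O.
× 0.098 J/(L·cmH2O) → 0.2095 J.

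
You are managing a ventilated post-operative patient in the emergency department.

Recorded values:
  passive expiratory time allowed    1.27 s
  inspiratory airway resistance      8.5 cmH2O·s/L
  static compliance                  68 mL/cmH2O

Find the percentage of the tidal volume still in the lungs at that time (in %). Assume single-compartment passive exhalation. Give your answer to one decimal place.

τ = R × C = 8.5 × 68 mL/cmH2O = 8.5 × 0.068 L/cmH2O = 0.578 s.
Passive exhalation: V(t)/V₀ = e^(−t/τ) = e^(−1.27/0.578) = 0.1111.
Fraction remaining = 0.1111 → 11.11%.

11.1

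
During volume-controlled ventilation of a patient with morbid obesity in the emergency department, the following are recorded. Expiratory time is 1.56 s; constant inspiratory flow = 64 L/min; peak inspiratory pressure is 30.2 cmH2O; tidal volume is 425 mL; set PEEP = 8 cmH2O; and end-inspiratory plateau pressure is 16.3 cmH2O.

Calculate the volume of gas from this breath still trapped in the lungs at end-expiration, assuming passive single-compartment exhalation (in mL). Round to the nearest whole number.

Flow: 64 L/min ÷ 60 = 1.0667 L/s.
R = (PIP − Pplat)/V̇ = (30.2 − 16.3) / 1.0667 = 13.9/1.0667 = 13.031 cmH2O·s/L.
C = Vt/(Pplat − PEEP) = 425.0 / (16.3 − 8) = 425.0/8.3 = 51.205 mL/cmH2O.
τ = R × C = 13.031 × 0.05121 L/cmH2O = 0.6673 s.
Fraction remaining = e^(−Te/τ) = e^(−1.56/0.6673) = 0.09654.
Trapped volume = 425.0 × 0.09654 = 41.03 mL.

41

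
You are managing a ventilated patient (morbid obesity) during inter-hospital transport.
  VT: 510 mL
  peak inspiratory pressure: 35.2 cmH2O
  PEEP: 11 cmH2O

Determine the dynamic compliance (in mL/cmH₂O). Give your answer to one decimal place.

Dynamic compliance = Vt / (PIP − PEEP) = 510 / (35.2 − 11) = 510 / 24.2 = 21.074 mL/cmH2O.

21.1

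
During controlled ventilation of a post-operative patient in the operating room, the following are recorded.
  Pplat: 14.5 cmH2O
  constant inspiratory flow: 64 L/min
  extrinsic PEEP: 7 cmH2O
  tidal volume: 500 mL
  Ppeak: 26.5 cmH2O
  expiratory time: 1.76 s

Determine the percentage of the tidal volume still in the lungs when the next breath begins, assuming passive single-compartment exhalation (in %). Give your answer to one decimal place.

Flow: 64 L/min ÷ 60 = 1.0667 L/s.
R = (PIP − Pplat)/V̇ = (26.5 − 14.5) / 1.0667 = 12.0/1.0667 = 11.25 cmH2O·s/L.
C = Vt/(Pplat − PEEP) = 500.0 / (14.5 − 7) = 500.0/7.5 = 66.667 mL/cmH2O.
τ = R × C = 11.25 × 0.06667 L/cmH2O = 0.75 s.
Fraction remaining at end-expiration = e^(−Te/τ) = e^(−1.76/0.75) = 0.09569 → 9.569%.

9.6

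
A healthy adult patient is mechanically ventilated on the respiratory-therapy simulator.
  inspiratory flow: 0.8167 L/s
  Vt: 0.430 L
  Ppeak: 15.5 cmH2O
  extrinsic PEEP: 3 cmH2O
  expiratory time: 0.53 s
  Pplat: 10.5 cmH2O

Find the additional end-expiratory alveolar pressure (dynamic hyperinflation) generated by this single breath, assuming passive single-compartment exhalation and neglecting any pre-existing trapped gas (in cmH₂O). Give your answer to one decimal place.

1.7

R = (PIP − Pplat)/V̇ = (15.5 − 10.5) / 0.8167 = 5.0/0.8167 = 6.122 cmH2O·s/L.
C = Vt/(Pplat − PEEP) = 430.0 / (10.5 − 3) = 430.0/7.5 = 57.333 mL/cmH2O.
τ = R × C = 6.122 × 0.05733 L/cmH2O = 0.351 s.
Fraction remaining = e^(−Te/τ) = e^(−0.53/0.351) = 0.2209; trapped volume = 430.0 × 0.2209 = 94.987 mL.
Additional alveolar pressure from trapping ≈ V_trapped / C = 94.987 / 57.333 = 1.657 cmH2O.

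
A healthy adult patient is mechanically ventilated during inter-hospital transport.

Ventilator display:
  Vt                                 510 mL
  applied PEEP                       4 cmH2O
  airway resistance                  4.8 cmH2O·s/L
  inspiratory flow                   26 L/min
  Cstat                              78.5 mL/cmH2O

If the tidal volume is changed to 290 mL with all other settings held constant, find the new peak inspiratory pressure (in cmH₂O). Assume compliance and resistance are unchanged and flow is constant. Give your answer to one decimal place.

Flow: 26 L/min ÷ 60 = 0.4333 L/s.
PIP = Vt/C + R·V̇ + PEEP (constant-flow equation of motion).
Only the elastic term changes: ΔPIP = ΔVt / C = (290 − 510) / 78.5 = -2.803 cmH2O.
Original PIP = 510/78.5 + 4.8×0.4333 + 4 = 12.577 cmH2O; new PIP = 12.577 + (-2.803) = 9.774 cmH2O.

9.8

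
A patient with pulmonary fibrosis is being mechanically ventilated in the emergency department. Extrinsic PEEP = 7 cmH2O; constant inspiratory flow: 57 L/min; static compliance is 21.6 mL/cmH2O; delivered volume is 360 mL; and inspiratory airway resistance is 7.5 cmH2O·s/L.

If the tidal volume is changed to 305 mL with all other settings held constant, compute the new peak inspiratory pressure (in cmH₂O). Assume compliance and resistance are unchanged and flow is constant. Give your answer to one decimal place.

Flow: 57 L/min ÷ 60 = 0.95 L/s.
PIP = Vt/C + R·V̇ + PEEP (constant-flow equation of motion).
Only the elastic term changes: ΔPIP = ΔVt / C = (305 − 360) / 21.6 = -2.546 cmH2O.
Original PIP = 360/21.6 + 7.5×0.95 + 7 = 30.792 cmH2O; new PIP = 30.792 + (-2.546) = 28.246 cmH2O.

28.2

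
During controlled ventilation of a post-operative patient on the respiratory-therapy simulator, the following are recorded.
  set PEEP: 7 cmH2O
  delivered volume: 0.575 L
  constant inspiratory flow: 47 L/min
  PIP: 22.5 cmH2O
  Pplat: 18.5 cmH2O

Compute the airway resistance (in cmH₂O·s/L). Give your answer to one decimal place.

5.1

Flow: 47 L/min ÷ 60 = 0.7833 L/s.
Raw = (PIP − Pplat) / flow = (22.5 − 18.5) / 0.7833 = 4.0 / 0.7833 = 5.107 cmH2O·s/L.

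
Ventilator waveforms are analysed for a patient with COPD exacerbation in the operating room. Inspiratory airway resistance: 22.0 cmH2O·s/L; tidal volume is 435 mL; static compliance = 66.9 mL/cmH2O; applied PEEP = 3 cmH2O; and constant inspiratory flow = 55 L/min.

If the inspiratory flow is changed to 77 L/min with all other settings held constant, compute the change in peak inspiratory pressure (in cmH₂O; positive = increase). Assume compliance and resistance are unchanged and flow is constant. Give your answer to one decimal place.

8.1

Flow: 55 L/min ÷ 60 = 0.9167 L/s.
New flow: 77 L/min ÷ 60 = 1.2833 L/s.
PIP = Vt/C + R·V̇ + PEEP (constant-flow equation of motion).
Only the resistive term changes: ΔPIP = R × ΔV̇ = 22.0 × (1.2833 − 0.9167) = 22.0 × 0.3666 = 8.065 cmH2O.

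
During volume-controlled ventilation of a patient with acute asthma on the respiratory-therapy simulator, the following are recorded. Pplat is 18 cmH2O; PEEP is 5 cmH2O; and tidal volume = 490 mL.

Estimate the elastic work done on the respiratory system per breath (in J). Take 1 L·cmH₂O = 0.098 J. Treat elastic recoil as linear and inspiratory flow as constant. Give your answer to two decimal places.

0.31

Elastic work ≈ ½ × (Pplat − PEEP) × Vt = 0.5 × (18 − 5) × 0.490 L = 0.5 × 13.0 × 0.490 = 3.185 L·cmH2O.
× 0.098 J/(L·cmH2O) → 0.3121 J.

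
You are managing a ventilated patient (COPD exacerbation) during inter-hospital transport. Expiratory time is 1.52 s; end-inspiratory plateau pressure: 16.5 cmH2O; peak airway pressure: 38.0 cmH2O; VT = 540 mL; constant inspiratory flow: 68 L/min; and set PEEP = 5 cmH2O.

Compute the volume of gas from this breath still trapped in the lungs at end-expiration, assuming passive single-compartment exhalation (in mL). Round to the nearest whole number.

98

Flow: 68 L/min ÷ 60 = 1.1333 L/s.
R = (PIP − Pplat)/V̇ = (38.0 − 16.5) / 1.1333 = 21.5/1.1333 = 18.971 cmH2O·s/L.
C = Vt/(Pplat − PEEP) = 540.0 / (16.5 − 5) = 540.0/11.5 = 46.957 mL/cmH2O.
τ = R × C = 18.971 × 0.04696 L/cmH2O = 0.8909 s.
Fraction remaining = e^(−Te/τ) = e^(−1.52/0.8909) = 0.1816.
Trapped volume = 540.0 × 0.1816 = 98.064 mL.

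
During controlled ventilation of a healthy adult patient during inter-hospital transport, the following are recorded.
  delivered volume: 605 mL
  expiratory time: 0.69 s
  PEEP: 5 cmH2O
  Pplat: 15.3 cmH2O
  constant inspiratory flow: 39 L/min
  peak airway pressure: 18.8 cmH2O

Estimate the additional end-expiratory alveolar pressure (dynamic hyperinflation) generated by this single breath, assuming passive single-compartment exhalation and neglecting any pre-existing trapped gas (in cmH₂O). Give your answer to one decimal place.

Flow: 39 L/min ÷ 60 = 0.65 L/s.
R = (PIP − Pplat)/V̇ = (18.8 − 15.3) / 0.65 = 3.5/0.65 = 5.385 cmH2O·s/L.
C = Vt/(Pplat − PEEP) = 605.0 / (15.3 − 5) = 605.0/10.3 = 58.738 mL/cmH2O.
τ = R × C = 5.385 × 0.05874 L/cmH2O = 0.3163 s.
Fraction remaining = e^(−Te/τ) = e^(−0.69/0.3163) = 0.1129; trapped volume = 605.0 × 0.1129 = 68.305 mL.
Additional alveolar pressure from trapping ≈ V_trapped / C = 68.305 / 58.738 = 1.163 cmH2O.

1.2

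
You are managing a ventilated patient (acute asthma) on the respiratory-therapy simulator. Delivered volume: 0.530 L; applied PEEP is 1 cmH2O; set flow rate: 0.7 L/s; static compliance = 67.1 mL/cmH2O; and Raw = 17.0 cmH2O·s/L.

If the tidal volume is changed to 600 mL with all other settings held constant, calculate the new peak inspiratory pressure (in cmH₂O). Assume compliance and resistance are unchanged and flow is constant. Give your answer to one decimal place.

PIP = Vt/C + R·V̇ + PEEP (constant-flow equation of motion).
Only the elastic term changes: ΔPIP = ΔVt / C = (600 − 530) / 67.1 = 1.043 cmH2O.
Original PIP = 530/67.1 + 17.0×0.7 + 1 = 20.799 cmH2O; new PIP = 20.799 + (1.043) = 21.842 cmH2O.

21.8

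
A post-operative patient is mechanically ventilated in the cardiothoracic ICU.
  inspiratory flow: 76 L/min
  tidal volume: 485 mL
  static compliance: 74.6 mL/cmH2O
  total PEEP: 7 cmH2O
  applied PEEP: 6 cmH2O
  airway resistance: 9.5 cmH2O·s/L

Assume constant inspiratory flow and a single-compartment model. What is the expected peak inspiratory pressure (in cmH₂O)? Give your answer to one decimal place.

Flow: 76 L/min ÷ 60 = 1.2667 L/s.
Total PEEP = 7 cmH2O (set 6 + intrinsic 1); this is the baseline alveolar pressure.
Equation of motion (constant flow): PIP = Vt/C + R·V̇ + PEEP.
PIP = 485/74.6 + 9.5×1.2667 + 7 = 6.501 + 12.034 + 7 = 25.535 cmH2O.

25.5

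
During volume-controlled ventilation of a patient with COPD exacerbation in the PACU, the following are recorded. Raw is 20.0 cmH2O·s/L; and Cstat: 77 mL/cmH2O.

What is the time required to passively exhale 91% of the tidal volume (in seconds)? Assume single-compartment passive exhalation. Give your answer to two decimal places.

τ = R × C = 20.0 × 77 mL/cmH2O = 20.0 × 0.077 L/cmH2O = 1.54 s.
Exhaled fraction f = 1 − e^(−t/τ) → t = −τ·ln(1 − f) = −1.54·ln(0.09) = 3.708 s.

3.71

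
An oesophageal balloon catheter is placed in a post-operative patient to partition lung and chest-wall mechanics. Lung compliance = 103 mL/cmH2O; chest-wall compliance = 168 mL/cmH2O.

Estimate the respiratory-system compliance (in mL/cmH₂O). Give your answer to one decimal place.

Lung and chest wall are elastances in series: 1/Crs = 1/CL + 1/Ccw.
1/Crs = 1/103 + 1/168 = 0.01566.
Crs = 63.857 mL/cmH2O.

63.9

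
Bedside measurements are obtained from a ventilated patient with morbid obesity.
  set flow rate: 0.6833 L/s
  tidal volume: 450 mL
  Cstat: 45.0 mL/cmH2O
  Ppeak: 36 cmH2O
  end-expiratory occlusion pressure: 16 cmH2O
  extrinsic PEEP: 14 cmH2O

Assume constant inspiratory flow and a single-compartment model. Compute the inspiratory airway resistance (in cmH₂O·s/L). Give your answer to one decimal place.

14.6

Total PEEP = 16 cmH2O (set 14 + intrinsic 2); this is the baseline alveolar pressure.
Equation of motion (constant flow): PIP = Vt/C + R·V̇ + PEEP.
R·V̇ = PIP − Vt/C − PEEP = 36 − 450/45.0 − 16 = 36 − 10.0 − 16 = 10.0 cmH2O.
R = 10.0 / 0.6833 = 14.635 cmH2O·s/L.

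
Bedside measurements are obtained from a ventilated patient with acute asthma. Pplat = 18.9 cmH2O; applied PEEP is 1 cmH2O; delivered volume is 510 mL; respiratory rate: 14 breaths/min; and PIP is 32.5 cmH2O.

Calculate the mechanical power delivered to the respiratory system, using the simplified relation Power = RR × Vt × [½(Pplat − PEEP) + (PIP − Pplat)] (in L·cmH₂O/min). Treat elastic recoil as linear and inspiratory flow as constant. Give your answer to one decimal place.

Per-breath work = Vt × [½(Pplat−PEEP) + (PIP−Pplat)] = 0.510 × [0.5×17.9 + 13.6] = 0.510 × 22.55 = 11.501 L·cmH2O.
Power = 14 × 11.501 = 161.01 L·cmH2O/min.

161.0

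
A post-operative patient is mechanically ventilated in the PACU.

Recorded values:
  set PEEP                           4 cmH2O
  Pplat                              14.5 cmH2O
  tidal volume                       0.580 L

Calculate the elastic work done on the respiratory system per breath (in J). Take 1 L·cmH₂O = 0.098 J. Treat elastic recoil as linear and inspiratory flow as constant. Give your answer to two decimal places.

0.30

Elastic work ≈ ½ × (Pplat − PEEP) × Vt = 0.5 × (14.5 − 4) × 0.580 L = 0.5 × 10.5 × 0.580 = 3.045 L·cmH2O.
× 0.098 J/(L·cmH2O) → 0.2984 J.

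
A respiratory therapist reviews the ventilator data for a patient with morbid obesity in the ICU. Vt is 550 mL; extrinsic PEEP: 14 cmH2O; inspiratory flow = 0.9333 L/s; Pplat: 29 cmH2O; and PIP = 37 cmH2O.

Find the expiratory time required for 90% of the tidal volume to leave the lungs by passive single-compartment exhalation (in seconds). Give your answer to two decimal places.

0.72

R = (PIP − Pplat)/V̇ = (37 − 29) / 0.9333 = 8.0/0.9333 = 8.572 cmH2O·s/L.
C = Vt/(Pplat − PEEP) = 550.0 / (29 − 14) = 550.0/15.0 = 36.667 mL/cmH2O.
τ = R × C = 8.572 × 0.03667 L/cmH2O = 0.3143 s.
t = −τ·ln(1 − 0.90) = −0.3143·ln(0.1) = 0.7237 s.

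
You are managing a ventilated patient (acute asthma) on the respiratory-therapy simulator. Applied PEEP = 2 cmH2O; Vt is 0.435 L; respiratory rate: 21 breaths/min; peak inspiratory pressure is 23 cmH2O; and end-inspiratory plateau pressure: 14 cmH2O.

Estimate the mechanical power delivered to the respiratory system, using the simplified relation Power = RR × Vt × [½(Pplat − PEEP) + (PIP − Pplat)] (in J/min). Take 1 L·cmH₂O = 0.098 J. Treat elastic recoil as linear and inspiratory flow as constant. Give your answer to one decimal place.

Per-breath work = Vt × [½(Pplat−PEEP) + (PIP−Pplat)] = 0.435 × [0.5×12.0 + 9.0] = 0.435 × 15.0 = 6.525 L·cmH2O.
Power = 21 × 6.525 = 137.03 L·cmH2O/min.
× 0.098 J/(L·cmH2O) → 13.429 J/min.

13.4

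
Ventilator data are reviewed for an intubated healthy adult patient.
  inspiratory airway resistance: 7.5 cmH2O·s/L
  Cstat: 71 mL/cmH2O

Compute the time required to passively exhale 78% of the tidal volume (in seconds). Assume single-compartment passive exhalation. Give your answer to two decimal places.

0.81

τ = R × C = 7.5 × 71 mL/cmH2O = 7.5 × 0.071 L/cmH2O = 0.5325 s.
Exhaled fraction f = 1 − e^(−t/τ) → t = −τ·ln(1 − f) = −0.5325·ln(0.22) = 0.8063 s.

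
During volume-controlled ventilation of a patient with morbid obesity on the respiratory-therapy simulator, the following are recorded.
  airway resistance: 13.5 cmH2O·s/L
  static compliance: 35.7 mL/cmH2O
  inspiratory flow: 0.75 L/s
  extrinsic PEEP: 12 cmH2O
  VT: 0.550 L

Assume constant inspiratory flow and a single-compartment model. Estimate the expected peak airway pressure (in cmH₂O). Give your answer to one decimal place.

37.5

Equation of motion (constant flow): PIP = Vt/C + R·V̇ + PEEP.
PIP = 550/35.7 + 13.5×0.75 + 12 = 15.406 + 10.125 + 12 = 37.531 cmH2O.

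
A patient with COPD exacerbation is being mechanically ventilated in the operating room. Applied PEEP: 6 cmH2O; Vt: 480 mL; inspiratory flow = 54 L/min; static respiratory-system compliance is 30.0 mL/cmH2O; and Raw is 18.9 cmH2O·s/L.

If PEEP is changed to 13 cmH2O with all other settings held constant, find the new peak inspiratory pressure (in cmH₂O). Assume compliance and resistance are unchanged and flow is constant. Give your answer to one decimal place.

46.0

Flow: 54 L/min ÷ 60 = 0.9 L/s.
PIP = Vt/C + R·V̇ + PEEP (constant-flow equation of motion).
Only the baseline term changes: ΔPIP = ΔPEEP = 13 − 6 = 7.0 cmH2O.
Original PIP = 480/30.0 + 18.9×0.9 + 6 = 39.01 cmH2O; new PIP = 39.01 + (7.0) = 46.01 cmH2O.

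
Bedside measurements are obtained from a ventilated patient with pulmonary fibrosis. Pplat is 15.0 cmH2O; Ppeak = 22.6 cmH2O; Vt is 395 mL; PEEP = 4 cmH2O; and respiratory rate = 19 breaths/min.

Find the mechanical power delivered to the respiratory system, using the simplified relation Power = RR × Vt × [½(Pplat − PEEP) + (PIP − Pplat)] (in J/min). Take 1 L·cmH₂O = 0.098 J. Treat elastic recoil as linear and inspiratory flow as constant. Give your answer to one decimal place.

Per-breath work = Vt × [½(Pplat−PEEP) + (PIP−Pplat)] = 0.395 × [0.5×11.0 + 7.6] = 0.395 × 13.1 = 5.175 L·cmH2O.
Power = 19 × 5.175 = 98.325 L·cmH2O/min.
× 0.098 J/(L·cmH2O) → 9.636 J/min.

9.6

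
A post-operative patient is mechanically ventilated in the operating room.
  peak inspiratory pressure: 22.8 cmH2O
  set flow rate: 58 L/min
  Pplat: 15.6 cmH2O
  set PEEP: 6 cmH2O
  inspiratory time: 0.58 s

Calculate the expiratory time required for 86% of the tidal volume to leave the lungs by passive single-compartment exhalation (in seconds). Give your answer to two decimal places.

0.86

Flow: 58 L/min ÷ 60 = 0.9667 L/s.
Vt = flow × Ti = 0.9667 L/s × 0.58 s × 1000 mL/L = 560.69 mL.
R = (PIP − Pplat)/V̇ = (22.8 − 15.6) / 0.9667 = 7.2/0.9667 = 7.448 cmH2O·s/L.
C = Vt/(Pplat − PEEP) = 560.69 / (15.6 − 6) = 560.69/9.6 = 58.405 mL/cmH2O.
τ = R × C = 7.448 × 0.05841 L/cmH2O = 0.435 s.
t = −τ·ln(1 − 0.86) = −0.435·ln(0.14) = 0.8553 s.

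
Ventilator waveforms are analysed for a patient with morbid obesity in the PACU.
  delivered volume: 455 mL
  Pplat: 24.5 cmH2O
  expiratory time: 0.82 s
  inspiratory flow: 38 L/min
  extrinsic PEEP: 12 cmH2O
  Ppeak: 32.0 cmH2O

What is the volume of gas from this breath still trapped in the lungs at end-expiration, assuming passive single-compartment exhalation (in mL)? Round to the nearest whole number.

68

Flow: 38 L/min ÷ 60 = 0.6333 L/s.
R = (PIP − Pplat)/V̇ = (32.0 − 24.5) / 0.6333 = 7.5/0.6333 = 11.843 cmH2O·s/L.
C = Vt/(Pplat − PEEP) = 455.0 / (24.5 − 12) = 455.0/12.5 = 36.4 mL/cmH2O.
τ = R × C = 11.843 × 0.0364 L/cmH2O = 0.4311 s.
Fraction remaining = e^(−Te/τ) = e^(−0.82/0.4311) = 0.1493.
Trapped volume = 455.0 × 0.1493 = 67.932 mL.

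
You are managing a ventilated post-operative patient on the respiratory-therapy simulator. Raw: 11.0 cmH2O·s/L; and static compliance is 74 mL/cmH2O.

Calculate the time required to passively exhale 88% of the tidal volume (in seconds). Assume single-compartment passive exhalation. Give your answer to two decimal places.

τ = R × C = 11.0 × 74 mL/cmH2O = 11.0 × 0.074 L/cmH2O = 0.814 s.
Exhaled fraction f = 1 − e^(−t/τ) → t = −τ·ln(1 − f) = −0.814·ln(0.12) = 1.726 s.

1.73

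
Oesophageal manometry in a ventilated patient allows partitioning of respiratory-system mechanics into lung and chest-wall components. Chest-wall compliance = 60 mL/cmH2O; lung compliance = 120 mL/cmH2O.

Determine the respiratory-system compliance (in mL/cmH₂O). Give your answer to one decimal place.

40.0

Lung and chest wall are elastances in series: 1/Crs = 1/CL + 1/Ccw.
1/Crs = 1/120 + 1/60 = 0.025.
Crs = 40.0 mL/cmH2O.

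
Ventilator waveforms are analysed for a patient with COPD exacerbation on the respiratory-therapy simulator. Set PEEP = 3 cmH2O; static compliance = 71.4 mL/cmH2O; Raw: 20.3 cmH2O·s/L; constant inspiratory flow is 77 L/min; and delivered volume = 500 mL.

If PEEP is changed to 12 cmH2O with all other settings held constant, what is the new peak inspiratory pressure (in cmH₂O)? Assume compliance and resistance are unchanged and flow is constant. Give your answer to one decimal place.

45.1

Flow: 77 L/min ÷ 60 = 1.2833 L/s.
PIP = Vt/C + R·V̇ + PEEP (constant-flow equation of motion).
Only the baseline term changes: ΔPIP = ΔPEEP = 12 − 3 = 9.0 cmH2O.
Original PIP = 500/71.4 + 20.3×1.2833 + 3 = 36.054 cmH2O; new PIP = 36.054 + (9.0) = 45.054 cmH2O.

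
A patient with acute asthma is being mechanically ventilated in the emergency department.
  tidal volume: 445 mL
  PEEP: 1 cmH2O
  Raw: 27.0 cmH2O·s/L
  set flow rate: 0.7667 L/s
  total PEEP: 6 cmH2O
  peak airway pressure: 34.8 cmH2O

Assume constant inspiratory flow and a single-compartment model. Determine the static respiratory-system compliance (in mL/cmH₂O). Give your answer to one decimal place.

54.9

Total PEEP = 6 cmH2O (set 1 + intrinsic 5); this is the baseline alveolar pressure.
Equation of motion (constant flow): PIP = Vt/C + R·V̇ + PEEP.
Vt/C = PIP − R·V̇ − PEEP = 34.8 − 27.0×0.7667 − 6 = 34.8 − 20.701 − 6 = 8.099 cmH2O.
C = Vt / 8.099 = 445 / 8.099 = 54.945 mL/cmH2O.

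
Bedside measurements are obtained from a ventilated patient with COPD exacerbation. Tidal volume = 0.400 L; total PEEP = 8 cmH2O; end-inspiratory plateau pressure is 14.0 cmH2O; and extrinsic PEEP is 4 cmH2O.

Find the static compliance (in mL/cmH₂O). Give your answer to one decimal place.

End-expiratory occlusion gives total PEEP = 8 cmH2O (intrinsic PEEP = 8 − 4 = 4). Use total PEEP for the elastic gradient.
Cstat = Vt / (Pplat − PEEPtotal) = 400 / (14.0 − 8) = 400 / 6.0 = 66.667 mL/cmH2O.

66.7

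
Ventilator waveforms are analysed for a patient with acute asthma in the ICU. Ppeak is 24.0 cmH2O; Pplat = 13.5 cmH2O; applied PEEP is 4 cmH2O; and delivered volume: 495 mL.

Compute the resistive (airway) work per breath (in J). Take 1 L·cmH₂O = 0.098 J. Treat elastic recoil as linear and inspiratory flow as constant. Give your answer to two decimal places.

0.51

With constant inspiratory flow the resistive pressure is constant at PIP − Pplat = 24.0 − 13.5 = 10.5 cmH2O, so resistive work = 10.5 × 0.495 = 5.198 L·cmH2O.
× 0.098 J/(L·cmH2O) → 0.5094 J.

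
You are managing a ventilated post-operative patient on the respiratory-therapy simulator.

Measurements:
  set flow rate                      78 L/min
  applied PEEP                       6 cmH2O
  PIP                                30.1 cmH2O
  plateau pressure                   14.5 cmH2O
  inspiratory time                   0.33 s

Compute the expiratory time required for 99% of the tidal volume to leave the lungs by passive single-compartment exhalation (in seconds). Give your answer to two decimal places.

Flow: 78 L/min ÷ 60 = 1.3 L/s.
Vt = flow × Ti = 1.3 L/s × 0.33 s × 1000 mL/L = 429.0 mL.
R = (PIP − Pplat)/V̇ = (30.1 − 14.5) / 1.3 = 15.6/1.3 = 12.0 cmH2O·s/L.
C = Vt/(Pplat − PEEP) = 429.0 / (14.5 − 6) = 429.0/8.5 = 50.471 mL/cmH2O.
τ = R × C = 12.0 × 0.05047 L/cmH2O = 0.6056 s.
t = −τ·ln(1 − 0.99) = −0.6056·ln(0.01) = 2.789 s.

2.79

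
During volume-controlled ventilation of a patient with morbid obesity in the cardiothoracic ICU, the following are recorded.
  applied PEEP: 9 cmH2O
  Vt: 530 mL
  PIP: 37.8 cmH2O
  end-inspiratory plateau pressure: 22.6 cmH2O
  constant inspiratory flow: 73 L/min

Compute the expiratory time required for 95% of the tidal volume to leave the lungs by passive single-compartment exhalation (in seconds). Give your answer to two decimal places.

Flow: 73 L/min ÷ 60 = 1.2167 L/s.
R = (PIP − Pplat)/V̇ = (37.8 − 22.6) / 1.2167 = 15.2/1.2167 = 12.493 cmH2O·s/L.
C = Vt/(Pplat − PEEP) = 530.0 / (22.6 − 9) = 530.0/13.6 = 38.971 mL/cmH2O.
τ = R × C = 12.493 × 0.03897 L/cmH2O = 0.4869 s.
t = −τ·ln(1 − 0.95) = −0.4869·ln(0.05) = 1.459 s.

1.46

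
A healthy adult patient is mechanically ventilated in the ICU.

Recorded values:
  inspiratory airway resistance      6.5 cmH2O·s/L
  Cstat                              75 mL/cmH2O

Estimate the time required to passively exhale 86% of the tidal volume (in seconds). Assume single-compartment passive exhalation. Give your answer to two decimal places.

0.96

τ = R × C = 6.5 × 75 mL/cmH2O = 6.5 × 0.075 L/cmH2O = 0.4875 s.
Exhaled fraction f = 1 − e^(−t/τ) → t = −τ·ln(1 − f) = −0.4875·ln(0.14) = 0.9585 s.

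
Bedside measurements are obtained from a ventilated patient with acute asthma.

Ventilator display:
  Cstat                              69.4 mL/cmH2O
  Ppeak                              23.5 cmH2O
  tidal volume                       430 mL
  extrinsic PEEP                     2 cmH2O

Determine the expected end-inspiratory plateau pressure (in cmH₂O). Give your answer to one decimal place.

Pplat = PEEP + Vt / Cstat = 2 + 430 / 69.4 = 2 + 6.196 = 8.196 cmH2O.

8.2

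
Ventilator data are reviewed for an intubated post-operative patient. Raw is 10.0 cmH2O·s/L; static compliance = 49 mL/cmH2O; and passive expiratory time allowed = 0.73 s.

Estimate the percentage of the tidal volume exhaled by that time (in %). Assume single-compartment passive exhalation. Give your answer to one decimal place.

77.5

τ = R × C = 10.0 × 49 mL/cmH2O = 10.0 × 0.049 L/cmH2O = 0.49 s.
Passive exhalation: V(t)/V₀ = e^(−t/τ) = e^(−0.73/0.49) = 0.2254.
Fraction exhaled = 1 − 0.2254 = 0.7746 → 77.46%.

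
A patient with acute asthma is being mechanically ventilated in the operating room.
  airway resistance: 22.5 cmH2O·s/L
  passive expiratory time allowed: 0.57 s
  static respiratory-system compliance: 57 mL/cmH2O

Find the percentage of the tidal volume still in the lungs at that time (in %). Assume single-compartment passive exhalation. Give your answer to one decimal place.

τ = R × C = 22.5 × 57 mL/cmH2O = 22.5 × 0.057 L/cmH2O = 1.283 s.
Passive exhalation: V(t)/V₀ = e^(−t/τ) = e^(−0.57/1.283) = 0.6413.
Fraction remaining = 0.6413 → 64.13%.

64.1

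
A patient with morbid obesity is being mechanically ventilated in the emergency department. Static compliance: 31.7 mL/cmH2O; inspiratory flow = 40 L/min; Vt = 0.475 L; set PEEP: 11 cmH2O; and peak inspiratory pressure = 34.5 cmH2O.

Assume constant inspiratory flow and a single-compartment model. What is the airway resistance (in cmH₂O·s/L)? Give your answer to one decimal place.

Flow: 40 L/min ÷ 60 = 0.6667 L/s.
Equation of motion (constant flow): PIP = Vt/C + R·V̇ + PEEP.
R·V̇ = PIP − Vt/C − PEEP = 34.5 − 475/31.7 − 11 = 34.5 − 14.984 − 11 = 8.516 cmH2O.
R = 8.516 / 0.6667 = 12.773 cmH2O·s/L.

12.8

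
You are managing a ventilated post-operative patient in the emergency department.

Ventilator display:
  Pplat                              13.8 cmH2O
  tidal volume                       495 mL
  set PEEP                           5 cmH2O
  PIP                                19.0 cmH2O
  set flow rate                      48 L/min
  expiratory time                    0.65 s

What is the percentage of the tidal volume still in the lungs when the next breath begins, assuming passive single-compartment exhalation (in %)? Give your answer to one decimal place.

16.9

Flow: 48 L/min ÷ 60 = 0.8 L/s.
R = (PIP − Pplat)/V̇ = (19.0 − 13.8) / 0.8 = 5.2/0.8 = 6.5 cmH2O·s/L.
C = Vt/(Pplat − PEEP) = 495.0 / (13.8 − 5) = 495.0/8.8 = 56.25 mL/cmH2O.
τ = R × C = 6.5 × 0.05625 L/cmH2O = 0.3656 s.
Fraction remaining at end-expiration = e^(−Te/τ) = e^(−0.65/0.3656) = 0.169 → 16.9%.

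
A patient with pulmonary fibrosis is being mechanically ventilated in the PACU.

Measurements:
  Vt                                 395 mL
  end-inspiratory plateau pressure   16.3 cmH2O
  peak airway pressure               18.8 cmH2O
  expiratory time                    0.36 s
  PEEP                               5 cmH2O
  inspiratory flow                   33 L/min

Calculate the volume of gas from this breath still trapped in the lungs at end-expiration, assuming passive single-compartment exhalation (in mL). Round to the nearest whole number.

41

Flow: 33 L/min ÷ 60 = 0.55 L/s.
R = (PIP − Pplat)/V̇ = (18.8 − 16.3) / 0.55 = 2.5/0.55 = 4.545 cmH2O·s/L.
C = Vt/(Pplat − PEEP) = 395.0 / (16.3 − 5) = 395.0/11.3 = 34.956 mL/cmH2O.
τ = R × C = 4.545 × 0.03496 L/cmH2O = 0.1589 s.
Fraction remaining = e^(−Te/τ) = e^(−0.36/0.1589) = 0.1038.
Trapped volume = 395.0 × 0.1038 = 41.001 mL.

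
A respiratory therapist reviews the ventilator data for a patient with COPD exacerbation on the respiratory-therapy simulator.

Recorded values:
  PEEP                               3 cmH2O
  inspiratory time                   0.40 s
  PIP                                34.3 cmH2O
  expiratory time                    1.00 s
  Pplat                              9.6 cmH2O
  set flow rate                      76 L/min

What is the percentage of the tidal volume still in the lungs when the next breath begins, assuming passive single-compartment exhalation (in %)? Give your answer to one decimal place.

51.3

Flow: 76 L/min ÷ 60 = 1.2667 L/s.
Vt = flow × Ti = 1.2667 L/s × 0.40 s × 1000 mL/L = 506.68 mL.
R = (PIP − Pplat)/V̇ = (34.3 − 9.6) / 1.2667 = 24.7/1.2667 = 19.499 cmH2O·s/L.
C = Vt/(Pplat − PEEP) = 506.68 / (9.6 − 3) = 506.68/6.6 = 76.77 mL/cmH2O.
τ = R × C = 19.499 × 0.07677 L/cmH2O = 1.497 s.
Fraction remaining at end-expiration = e^(−Te/τ) = e^(−1.00/1.497) = 0.5127 → 51.27%.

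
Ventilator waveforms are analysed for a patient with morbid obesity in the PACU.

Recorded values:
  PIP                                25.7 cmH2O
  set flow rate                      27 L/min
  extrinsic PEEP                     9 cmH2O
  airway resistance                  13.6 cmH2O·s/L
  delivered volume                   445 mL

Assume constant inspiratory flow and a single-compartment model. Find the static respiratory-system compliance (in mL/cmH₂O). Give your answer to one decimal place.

42.1

Flow: 27 L/min ÷ 60 = 0.45 L/s.
Equation of motion (constant flow): PIP = Vt/C + R·V̇ + PEEP.
Vt/C = PIP − R·V̇ − PEEP = 25.7 − 13.6×0.45 − 9 = 25.7 − 6.12 − 9 = 10.58 cmH2O.
C = Vt / 10.58 = 445 / 10.58 = 42.06 mL/cmH2O.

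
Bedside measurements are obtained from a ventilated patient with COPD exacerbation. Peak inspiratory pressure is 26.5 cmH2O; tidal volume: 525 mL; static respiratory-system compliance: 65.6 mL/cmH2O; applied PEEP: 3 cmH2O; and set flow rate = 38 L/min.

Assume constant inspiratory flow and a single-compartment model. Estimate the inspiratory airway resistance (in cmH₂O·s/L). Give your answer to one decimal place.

Flow: 38 L/min ÷ 60 = 0.6333 L/s.
Equation of motion (constant flow): PIP = Vt/C + R·V̇ + PEEP.
R·V̇ = PIP − Vt/C − PEEP = 26.5 − 525/65.6 − 3 = 26.5 − 8.003 − 3 = 15.497 cmH2O.
R = 15.497 / 0.6333 = 24.47 cmH2O·s/L.

24.5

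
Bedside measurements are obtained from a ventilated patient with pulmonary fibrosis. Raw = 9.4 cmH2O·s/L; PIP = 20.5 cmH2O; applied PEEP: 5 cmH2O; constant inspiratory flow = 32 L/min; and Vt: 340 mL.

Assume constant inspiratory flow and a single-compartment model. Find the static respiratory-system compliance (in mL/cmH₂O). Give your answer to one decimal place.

32.4

Flow: 32 L/min ÷ 60 = 0.5333 L/s.
Equation of motion (constant flow): PIP = Vt/C + R·V̇ + PEEP.
Vt/C = PIP − R·V̇ − PEEP = 20.5 − 9.4×0.5333 − 5 = 20.5 − 5.013 − 5 = 10.487 cmH2O.
C = Vt / 10.487 = 340 / 10.487 = 32.421 mL/cmH2O.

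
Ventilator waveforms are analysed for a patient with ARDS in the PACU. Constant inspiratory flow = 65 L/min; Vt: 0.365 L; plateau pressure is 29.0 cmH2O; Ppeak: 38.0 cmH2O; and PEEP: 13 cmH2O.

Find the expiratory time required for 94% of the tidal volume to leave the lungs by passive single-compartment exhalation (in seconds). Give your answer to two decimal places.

0.53

Flow: 65 L/min ÷ 60 = 1.0833 L/s.
R = (PIP − Pplat)/V̇ = (38.0 − 29.0) / 1.0833 = 9.0/1.0833 = 8.308 cmH2O·s/L.
C = Vt/(Pplat − PEEP) = 365.0 / (29.0 − 13) = 365.0/16.0 = 22.813 mL/cmH2O.
τ = R × C = 8.308 × 0.02281 L/cmH2O = 0.1895 s.
t = −τ·ln(1 − 0.94) = −0.1895·ln(0.06) = 0.5331 s.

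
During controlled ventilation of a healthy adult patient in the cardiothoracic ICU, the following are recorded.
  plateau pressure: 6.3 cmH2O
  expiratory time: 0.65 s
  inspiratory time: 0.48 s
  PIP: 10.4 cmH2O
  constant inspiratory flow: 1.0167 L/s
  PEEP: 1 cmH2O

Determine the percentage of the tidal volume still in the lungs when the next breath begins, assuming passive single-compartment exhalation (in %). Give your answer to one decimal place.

Vt = flow × Ti = 1.0167 L/s × 0.48 s × 1000 mL/L = 488.02 mL.
R = (PIP − Pplat)/V̇ = (10.4 − 6.3) / 1.0167 = 4.1/1.0167 = 4.033 cmH2O·s/L.
C = Vt/(Pplat − PEEP) = 488.02 / (6.3 − 1) = 488.02/5.3 = 92.079 mL/cmH2O.
τ = R × C = 4.033 × 0.09208 L/cmH2O = 0.3714 s.
Fraction remaining at end-expiration = e^(−Te/τ) = e^(−0.65/0.3714) = 0.1738 → 17.38%.

17.4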